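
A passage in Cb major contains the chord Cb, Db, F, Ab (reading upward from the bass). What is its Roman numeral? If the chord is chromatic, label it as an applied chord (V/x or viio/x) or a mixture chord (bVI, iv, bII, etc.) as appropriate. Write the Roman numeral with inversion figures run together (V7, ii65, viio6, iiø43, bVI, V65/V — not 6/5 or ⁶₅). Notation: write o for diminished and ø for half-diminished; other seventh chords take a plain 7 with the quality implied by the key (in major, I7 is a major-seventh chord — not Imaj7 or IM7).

The pitches Db-F-Ab-Cb form a dominant seventh chord rooted on Db.
Db is not a diatonic chord root with this quality in Cb major, but it lies a perfect fifth above Gb (V), so the chord functions as an applied dominant of V.
With Cb in the bass the chord is in third inversion, so the figured bass is 42.

V42/V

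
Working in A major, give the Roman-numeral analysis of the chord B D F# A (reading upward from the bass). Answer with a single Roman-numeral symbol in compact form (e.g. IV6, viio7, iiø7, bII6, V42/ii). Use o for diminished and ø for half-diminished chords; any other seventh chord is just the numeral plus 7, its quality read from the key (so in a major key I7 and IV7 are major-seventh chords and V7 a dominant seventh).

Stacked in thirds the chord is B-D-F#-A: a minor seventh chord on B.
B is scale degree 2 in A major, and a minor seventh chord on that degree is written ii7.

ii7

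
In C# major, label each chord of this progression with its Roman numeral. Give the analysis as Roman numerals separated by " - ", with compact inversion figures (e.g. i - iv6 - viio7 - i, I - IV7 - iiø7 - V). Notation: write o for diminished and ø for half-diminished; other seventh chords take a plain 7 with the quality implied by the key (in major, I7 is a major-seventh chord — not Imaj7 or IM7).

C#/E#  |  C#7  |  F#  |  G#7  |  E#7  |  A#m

I6 - V7/IV - IV - V7 - V7/vi - vi

C#/E#: major triad on C# = scale degree 1 → I6.
C#7: chromatic; C# is V of IV, so V7/IV.
F#: root F# is the subdominant; major triad there is IV.
G#7: root G# is the dominant; dominant seventh chord there is V7.
E#7 is the secondary dominant of vi (dominant seventh chord on E#): V7/vi.
A#m has root A#, degree 6 in C# major, so vi.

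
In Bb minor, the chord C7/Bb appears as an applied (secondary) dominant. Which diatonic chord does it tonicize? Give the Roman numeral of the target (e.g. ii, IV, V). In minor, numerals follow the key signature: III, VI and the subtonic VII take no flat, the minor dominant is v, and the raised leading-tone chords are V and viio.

The chord is a dominant seventh chord on C.
A dominant resolves down a perfect fifth: C → F. In Bb minor, F is scale degree 5, i.e. V.

V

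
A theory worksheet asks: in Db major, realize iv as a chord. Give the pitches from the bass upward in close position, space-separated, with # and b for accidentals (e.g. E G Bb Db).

iv is the minor subdominant, borrowed from the parallel minor. In Db major that root is Gb.
So the chord is Gb-Bbb-Db.

Gb Bbb Db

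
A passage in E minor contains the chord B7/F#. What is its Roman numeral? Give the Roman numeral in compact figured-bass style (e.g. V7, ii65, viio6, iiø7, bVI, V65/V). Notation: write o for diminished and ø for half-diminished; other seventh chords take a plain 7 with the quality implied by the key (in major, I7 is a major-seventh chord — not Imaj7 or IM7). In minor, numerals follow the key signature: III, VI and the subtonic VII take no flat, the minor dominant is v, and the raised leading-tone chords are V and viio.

V43

Stacked in thirds the chord is B-D#-F#-A: a dominant seventh chord on B.
B is scale degree 5 in E minor, and a dominant seventh chord on that degree is written V7.
With F# in the bass the chord is in second inversion, so the figured bass is 43.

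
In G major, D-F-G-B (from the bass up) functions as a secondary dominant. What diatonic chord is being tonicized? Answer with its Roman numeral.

IV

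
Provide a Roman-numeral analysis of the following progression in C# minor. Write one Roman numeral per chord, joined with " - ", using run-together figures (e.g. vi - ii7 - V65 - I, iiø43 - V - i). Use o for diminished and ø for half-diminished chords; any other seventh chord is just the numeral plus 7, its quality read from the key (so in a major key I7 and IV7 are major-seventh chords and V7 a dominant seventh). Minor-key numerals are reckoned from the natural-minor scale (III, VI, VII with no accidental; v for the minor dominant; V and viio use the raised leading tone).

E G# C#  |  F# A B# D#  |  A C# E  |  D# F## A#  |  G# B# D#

i6 - viio43 - VI - V/V - V

E-G#-C# has root C#, degree 1 in C# minor, so i6.
F#-A-B#-D#: fully diminished seventh chord on B# = scale degree 7 → viio43.
A-C#-E: root A is the submediant; major triad there is VI.
D#-F##-A# is the secondary dominant of V (major triad on D#): V/V.
G#-B#-D#: root G# is the dominant; major triad there is V.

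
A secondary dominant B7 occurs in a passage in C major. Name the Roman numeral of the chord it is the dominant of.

iii

The chord is a dominant seventh chord on B.
A dominant resolves down a perfect fifth: B → E. In C major, E is scale degree 3, i.e. iii.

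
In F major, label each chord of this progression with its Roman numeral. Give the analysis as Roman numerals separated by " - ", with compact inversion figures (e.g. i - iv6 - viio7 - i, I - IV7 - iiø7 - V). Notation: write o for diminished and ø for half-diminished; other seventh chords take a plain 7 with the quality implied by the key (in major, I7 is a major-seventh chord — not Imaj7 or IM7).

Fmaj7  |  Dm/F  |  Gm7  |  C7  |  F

Fmaj7: root F is the tonic; major seventh chord there is I7.
Dm/F: root D is the submediant; minor triad there is vi6.
Gm7 has root G, degree 2 in F major, so ii7.
C7: dominant seventh chord on C = scale degree 5 → V7.
F: major triad on F = scale degree 1 → I.

I7 - vi6 - ii7 - V7 - I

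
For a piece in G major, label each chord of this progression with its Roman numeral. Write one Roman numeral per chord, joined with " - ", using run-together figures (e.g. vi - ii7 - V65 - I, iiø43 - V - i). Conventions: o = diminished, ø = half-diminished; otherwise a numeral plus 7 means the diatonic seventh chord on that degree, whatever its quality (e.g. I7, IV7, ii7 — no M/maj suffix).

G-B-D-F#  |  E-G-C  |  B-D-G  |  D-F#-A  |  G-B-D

I7 - IV6 - I6 - V - I

G-B-D-F#: root G is the tonic; major seventh chord there is I7.
E-G-C: root C is the subdominant; major triad there is IV6.
B-D-G: major triad on G = scale degree 1 → I6.
D-F#-A has root D, degree 5 in G major, so V.
G-B-D: major triad on G = scale degree 1 → I.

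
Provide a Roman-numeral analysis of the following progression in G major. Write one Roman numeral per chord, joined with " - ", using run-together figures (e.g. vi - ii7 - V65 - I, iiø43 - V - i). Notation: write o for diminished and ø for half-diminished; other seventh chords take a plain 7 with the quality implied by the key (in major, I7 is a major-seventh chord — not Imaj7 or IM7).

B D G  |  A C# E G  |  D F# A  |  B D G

I6 - V7/V - V - I6

B-D-G: major triad on G = scale degree 1 → I6.
A-C#-E-G is the secondary dominant of V (dominant seventh chord on A): V7/V.
D-F#-A: root D is the dominant; major triad there is V.
B-D-G: major triad on G = scale degree 1 → I6.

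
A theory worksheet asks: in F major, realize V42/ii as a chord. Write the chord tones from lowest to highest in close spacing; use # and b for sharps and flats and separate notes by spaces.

C D F# A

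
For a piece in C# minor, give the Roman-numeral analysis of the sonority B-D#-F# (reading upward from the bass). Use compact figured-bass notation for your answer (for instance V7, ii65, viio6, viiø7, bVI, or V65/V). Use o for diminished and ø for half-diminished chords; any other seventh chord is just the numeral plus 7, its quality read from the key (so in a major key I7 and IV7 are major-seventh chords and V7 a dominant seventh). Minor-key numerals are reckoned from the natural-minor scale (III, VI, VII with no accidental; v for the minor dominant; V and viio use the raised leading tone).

Stacked in thirds the chord is B-D#-F#: a major triad on B.
B is scale degree 7 in C# minor, and a major triad on that degree is written VII.

VII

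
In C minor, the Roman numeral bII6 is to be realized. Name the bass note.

F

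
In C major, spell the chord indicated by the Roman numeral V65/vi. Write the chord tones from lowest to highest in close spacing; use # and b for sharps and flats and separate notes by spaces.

G# B D E

V65/vi is a secondary dominant — the dominant seventh of vi. vi in C major is A, so the applied chord's root is E, a perfect fifth above.
Building a dominant seventh chord on E gives E-G#-B-D.
With the 65 figure the chord is in first inversion; from the bass G# upward in close position it reads G#-B-D-E.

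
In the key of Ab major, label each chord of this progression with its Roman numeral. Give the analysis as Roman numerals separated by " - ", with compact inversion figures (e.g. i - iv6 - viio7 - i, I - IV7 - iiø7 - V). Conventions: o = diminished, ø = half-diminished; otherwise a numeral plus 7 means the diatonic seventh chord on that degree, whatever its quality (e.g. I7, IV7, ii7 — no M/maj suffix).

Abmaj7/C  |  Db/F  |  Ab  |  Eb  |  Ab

I65 - IV6 - I - V - I

Abmaj7/C: root Ab is the tonic; major seventh chord there is I65.
Db/F has root Db, degree 4 in Ab major, so IV6.
Ab: major triad on Ab = scale degree 1 → I.
Eb: root Eb is the dominant; major triad there is V.
Ab: root Ab is the tonic; major triad there is I.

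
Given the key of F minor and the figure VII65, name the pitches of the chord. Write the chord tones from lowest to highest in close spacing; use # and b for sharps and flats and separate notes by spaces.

G Bb Db Eb

The numeral's case and figure indicate a dominant seventh chord. In F minor its root, the seventh degree, is Eb.
Stacking thirds from Eb gives Eb-G-Bb-Db.
The figured bass 65 indicates first inversion, placing the third (G) in the bass: G-Bb-Db-Eb.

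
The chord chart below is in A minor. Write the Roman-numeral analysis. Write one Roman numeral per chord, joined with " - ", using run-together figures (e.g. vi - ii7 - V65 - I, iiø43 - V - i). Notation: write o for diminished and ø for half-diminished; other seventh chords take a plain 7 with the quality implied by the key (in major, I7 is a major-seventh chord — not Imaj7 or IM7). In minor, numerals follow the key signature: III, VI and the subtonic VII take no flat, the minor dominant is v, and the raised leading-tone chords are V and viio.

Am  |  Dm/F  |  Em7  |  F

i - iv6 - v7 - VI

Am: minor triad on A = scale degree 1 → i.
Dm/F: minor triad on D = scale degree 4 → iv6.
Em7: minor seventh chord on E = scale degree 5 → v7.
F has root F, degree 6 in A minor, so VI.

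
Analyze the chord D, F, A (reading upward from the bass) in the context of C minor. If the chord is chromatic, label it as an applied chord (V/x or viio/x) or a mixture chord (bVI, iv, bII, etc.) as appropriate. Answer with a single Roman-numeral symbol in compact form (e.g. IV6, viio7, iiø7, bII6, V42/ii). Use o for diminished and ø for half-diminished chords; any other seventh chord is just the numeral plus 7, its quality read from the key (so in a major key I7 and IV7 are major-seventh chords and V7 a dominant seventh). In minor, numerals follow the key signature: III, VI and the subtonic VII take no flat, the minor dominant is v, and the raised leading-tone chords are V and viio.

The pitches D-F-A form a minor triad rooted on D.
D is the second degree of C minor. This is the minor supertonic, borrowed from the parallel major (the Dorian ii).

ii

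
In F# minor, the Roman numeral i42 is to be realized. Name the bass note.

E

i in F# minor has root F#; the chord is F#-A-C#-E.
The figure 42 means third inversion — the seventh is in the bass.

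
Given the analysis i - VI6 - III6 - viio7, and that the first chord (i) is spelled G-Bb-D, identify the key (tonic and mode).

The anchor chord is a minor triad on G, labeled i.
If G is scale degree 1 and the mode makes that degree carry a minor triad, the tonic is G and the mode is minor.

G minor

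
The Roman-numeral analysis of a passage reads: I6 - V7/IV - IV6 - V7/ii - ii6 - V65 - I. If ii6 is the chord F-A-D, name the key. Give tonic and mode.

C major

The anchor chord is a minor triad on D, labeled ii6.
Counting down one scale step from D places the tonic on C; a minor triad on degree 2 is diatonic only in major.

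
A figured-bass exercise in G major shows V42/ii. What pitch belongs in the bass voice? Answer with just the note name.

The applied chord V42/ii is rooted on E: E-G#-B-D.
The figure 42 means third inversion — the seventh is in the bass.

D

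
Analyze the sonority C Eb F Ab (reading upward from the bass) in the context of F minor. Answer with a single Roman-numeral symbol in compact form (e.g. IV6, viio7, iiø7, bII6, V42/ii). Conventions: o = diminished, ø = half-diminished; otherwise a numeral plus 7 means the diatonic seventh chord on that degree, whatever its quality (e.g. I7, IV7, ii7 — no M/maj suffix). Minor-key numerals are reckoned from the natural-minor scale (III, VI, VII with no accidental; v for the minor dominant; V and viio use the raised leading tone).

i43

Stacked in thirds the chord is F-Ab-C-Eb: a minor seventh chord on F.
In F minor, F is the tonic; the diatonic minor seventh chord there is i7.
With C in the bass the chord is in second inversion, so the figured bass is 43.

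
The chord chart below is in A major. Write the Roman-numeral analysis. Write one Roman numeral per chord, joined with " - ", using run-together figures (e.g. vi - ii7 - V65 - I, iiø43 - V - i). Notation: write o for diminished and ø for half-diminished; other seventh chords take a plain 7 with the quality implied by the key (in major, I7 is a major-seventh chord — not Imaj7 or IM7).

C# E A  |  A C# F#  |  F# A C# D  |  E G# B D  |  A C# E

I6 - vi6 - IV65 - V7 - I

C#-E-A: root A is the tonic; major triad there is I6.
A-C#-F# has root F#, degree 6 in A major, so vi6.
F#-A-C#-D: major seventh chord on D = scale degree 4 → IV65.
E-G#-B-D: dominant seventh chord on E = scale degree 5 → V7.
A-C#-E: major triad on A = scale degree 1 → I.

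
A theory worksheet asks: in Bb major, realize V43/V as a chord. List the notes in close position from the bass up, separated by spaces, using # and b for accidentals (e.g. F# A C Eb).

G Bb C E

The slash means an applied dominant: we want the dominant of V. In Bb major, V is F major, and its dominant is built on C.
Building a dominant seventh chord on C gives C-E-G-Bb.
With the 43 figure the chord is in second inversion; from the bass G upward in close position it reads G-Bb-C-E.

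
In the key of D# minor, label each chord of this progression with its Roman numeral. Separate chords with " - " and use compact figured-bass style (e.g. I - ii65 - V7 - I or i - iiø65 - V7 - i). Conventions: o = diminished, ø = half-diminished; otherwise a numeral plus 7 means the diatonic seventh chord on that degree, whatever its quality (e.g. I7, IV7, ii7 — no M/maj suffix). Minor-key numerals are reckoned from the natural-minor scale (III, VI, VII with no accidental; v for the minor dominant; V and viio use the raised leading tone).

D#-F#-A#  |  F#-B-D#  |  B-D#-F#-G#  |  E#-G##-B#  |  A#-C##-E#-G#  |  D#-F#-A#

D#-F#-A#: root D# is the tonic; minor triad there is i.
F#-B-D# has root B, degree 6 in D# minor, so VI64.
B-D#-F#-G#: root G# is the subdominant; minor seventh chord there is iv65.
E#-G##-B#: chromatic; E# is V of V, so V/V.
A#-C##-E#-G#: root A# is the dominant; dominant seventh chord there is V7.
D#-F#-A#: minor triad on D# = scale degree 1 → i.

i - VI64 - iv65 - V/V - V7 - i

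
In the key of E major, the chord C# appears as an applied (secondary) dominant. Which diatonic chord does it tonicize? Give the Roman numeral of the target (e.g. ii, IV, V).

ii

The chord is a major triad on C#.
A dominant resolves down a perfect fifth: C# → F#. In E major, F# is scale degree 2, i.e. ii.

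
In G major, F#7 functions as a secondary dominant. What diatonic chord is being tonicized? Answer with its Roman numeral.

iii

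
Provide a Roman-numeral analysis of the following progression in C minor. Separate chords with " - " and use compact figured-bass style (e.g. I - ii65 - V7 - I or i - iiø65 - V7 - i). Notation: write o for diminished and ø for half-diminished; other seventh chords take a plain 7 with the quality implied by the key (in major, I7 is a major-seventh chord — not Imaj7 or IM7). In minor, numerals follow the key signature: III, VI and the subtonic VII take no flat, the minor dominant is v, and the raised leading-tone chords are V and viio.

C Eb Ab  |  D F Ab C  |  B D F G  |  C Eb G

VI6 - iiø7 - V65 - i

C-Eb-Ab has root Ab, degree 6 in C minor, so VI6.
D-F-Ab-C has root D, degree 2 in C minor, so iiø7.
B-D-F-G: root G is the dominant; dominant seventh chord there is V65.
C-Eb-G has root C, degree 1 in C minor, so i.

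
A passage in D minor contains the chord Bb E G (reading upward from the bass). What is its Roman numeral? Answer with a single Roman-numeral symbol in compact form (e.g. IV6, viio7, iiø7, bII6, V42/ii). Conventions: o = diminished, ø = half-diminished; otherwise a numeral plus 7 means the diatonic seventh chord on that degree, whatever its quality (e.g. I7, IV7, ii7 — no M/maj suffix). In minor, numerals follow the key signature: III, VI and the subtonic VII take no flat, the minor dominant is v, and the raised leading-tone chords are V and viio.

iio64

The pitches E-G-Bb form a diminished triad rooted on E.
In D minor, E is the supertonic; the diatonic diminished triad there is iio.
With Bb in the bass the chord is in second inversion, so the figured bass is 64.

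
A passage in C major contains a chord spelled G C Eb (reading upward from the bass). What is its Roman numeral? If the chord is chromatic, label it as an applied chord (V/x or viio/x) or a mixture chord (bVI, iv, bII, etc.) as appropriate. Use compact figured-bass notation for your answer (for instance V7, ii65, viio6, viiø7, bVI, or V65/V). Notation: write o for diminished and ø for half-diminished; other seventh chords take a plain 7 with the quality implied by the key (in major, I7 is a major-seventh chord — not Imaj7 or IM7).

i64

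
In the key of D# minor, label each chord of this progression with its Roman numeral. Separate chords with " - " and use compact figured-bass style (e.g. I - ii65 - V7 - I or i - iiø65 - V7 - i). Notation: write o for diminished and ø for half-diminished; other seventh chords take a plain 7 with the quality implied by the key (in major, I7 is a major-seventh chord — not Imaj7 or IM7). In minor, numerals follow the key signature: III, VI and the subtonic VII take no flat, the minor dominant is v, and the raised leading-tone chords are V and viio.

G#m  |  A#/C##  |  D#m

iv - V6 - i

G#m: minor triad on G# = scale degree 4 → iv.
A#/C##: major triad on A# = scale degree 5 → V6.
D#m: root D# is the tonic; minor triad there is i.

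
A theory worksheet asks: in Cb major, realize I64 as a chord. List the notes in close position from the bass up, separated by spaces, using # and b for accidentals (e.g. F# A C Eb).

Gb Cb Eb

The numeral's case and figure indicate a major triad. In Cb major its root, scale degree 1, is Cb.
Stacking thirds from Cb gives Cb-Eb-Gb.
With the 64 figure the chord is in second inversion; from the bass Gb upward in close position it reads Gb-Cb-Eb.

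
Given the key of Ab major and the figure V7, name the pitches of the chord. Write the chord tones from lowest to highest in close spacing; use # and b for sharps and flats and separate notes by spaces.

In Ab major, the dominant is Eb, and the diatonic chord built there is a dominant seventh chord.
That chord is spelled Eb-G-Bb-Db.

Eb G Bb Db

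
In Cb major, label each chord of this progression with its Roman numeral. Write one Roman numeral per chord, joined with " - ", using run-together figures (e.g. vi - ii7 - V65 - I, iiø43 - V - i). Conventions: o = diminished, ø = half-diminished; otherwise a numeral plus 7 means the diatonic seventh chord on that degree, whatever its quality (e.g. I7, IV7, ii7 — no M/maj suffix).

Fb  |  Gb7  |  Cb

IV - V7 - I

Fb has root Fb, degree 4 in Cb major, so IV.
Gb7: dominant seventh chord on Gb = scale degree 5 → V7.
Cb has root Cb, degree 1 in Cb major, so I.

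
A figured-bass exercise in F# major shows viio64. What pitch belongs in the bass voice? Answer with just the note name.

B

viio in F# major has root E#; the chord is E#-G#-B.
The figure 64 means second inversion — the fifth is in the bass.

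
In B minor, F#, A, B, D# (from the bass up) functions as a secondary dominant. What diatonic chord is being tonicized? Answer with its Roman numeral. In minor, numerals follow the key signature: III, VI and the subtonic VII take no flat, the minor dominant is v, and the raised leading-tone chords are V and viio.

The chord is a dominant seventh chord on B.
A dominant resolves down a perfect fifth: B → E. In B minor, E is scale degree 4, i.e. iv.

iv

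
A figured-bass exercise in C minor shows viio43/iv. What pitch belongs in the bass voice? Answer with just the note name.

The applied chord viio43/iv is rooted on E: E-G-Bb-Db.
The figure 43 means second inversion — the fifth is in the bass.

Bb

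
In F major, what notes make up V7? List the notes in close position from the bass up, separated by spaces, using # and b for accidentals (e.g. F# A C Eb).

C E G Bb

In F major, the dominant is C, and the diatonic chord built there is a dominant seventh chord.
Stacking thirds from C gives C-E-G-Bb.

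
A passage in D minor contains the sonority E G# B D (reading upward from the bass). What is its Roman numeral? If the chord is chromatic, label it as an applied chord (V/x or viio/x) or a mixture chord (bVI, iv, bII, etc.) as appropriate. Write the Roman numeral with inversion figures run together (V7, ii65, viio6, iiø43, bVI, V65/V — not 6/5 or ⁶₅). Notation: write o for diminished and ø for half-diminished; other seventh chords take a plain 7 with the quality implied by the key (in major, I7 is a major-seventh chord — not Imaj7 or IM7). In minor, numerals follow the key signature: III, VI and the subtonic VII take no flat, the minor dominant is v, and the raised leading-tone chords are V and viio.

The pitches E-G#-B-D form a dominant seventh chord rooted on E.
E is not a diatonic chord root with this quality in D minor, but it lies a perfect fifth above A (V), so the chord functions as an applied dominant of V.

V7/V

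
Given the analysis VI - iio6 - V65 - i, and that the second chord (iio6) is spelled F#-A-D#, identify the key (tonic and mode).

C# minor

iio6 is given as F#-A-D# — a diminished triad with root D#.
If D# is scale degree 2 and the mode makes that degree carry a diminished triad, the tonic is C# and the mode is minor.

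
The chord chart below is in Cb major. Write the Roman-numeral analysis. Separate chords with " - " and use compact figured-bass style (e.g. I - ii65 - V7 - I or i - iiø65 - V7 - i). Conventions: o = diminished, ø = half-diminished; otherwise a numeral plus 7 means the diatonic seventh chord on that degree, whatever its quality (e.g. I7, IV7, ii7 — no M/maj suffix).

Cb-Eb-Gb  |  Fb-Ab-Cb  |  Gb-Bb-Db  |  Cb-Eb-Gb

I - IV - V - I

Cb-Eb-Gb: root Cb is the tonic; major triad there is I.
Fb-Ab-Cb: root Fb is the subdominant; major triad there is IV.
Gb-Bb-Db: major triad on Gb = scale degree 5 → V.
Cb-Eb-Gb has root Cb, degree 1 in Cb major, so I.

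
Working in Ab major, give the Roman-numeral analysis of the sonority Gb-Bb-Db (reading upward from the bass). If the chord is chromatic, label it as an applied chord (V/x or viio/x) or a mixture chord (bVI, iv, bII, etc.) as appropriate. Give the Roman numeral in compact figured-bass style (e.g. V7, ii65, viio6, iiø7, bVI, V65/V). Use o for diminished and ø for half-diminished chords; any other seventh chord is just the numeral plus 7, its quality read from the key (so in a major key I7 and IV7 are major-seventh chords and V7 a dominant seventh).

bVII

Stacked in thirds the chord is Gb-Bb-Db: a major triad on Gb.
Gb is the lowered seventh degree of Ab major (diatonic 7 would be G). This is a major triad on the lowered seventh degree (the subtonic), borrowed from the parallel minor.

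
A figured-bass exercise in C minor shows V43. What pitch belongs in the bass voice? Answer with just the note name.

V in C minor has root G; the chord is G-B-D-F.
The figure 43 means second inversion — the fifth is in the bass.

D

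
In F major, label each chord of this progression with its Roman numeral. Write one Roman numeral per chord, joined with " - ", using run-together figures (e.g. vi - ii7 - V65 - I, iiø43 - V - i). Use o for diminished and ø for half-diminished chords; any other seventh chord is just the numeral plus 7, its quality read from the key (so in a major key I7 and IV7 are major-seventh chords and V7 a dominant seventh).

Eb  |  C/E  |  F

Eb: Eb with this quality isn't in the key; it's bVII, borrowed from the parallel minor.
C/E has root C, degree 5 in F major, so V6.
F: root F is the tonic; major triad there is I.

bVII - V6 - I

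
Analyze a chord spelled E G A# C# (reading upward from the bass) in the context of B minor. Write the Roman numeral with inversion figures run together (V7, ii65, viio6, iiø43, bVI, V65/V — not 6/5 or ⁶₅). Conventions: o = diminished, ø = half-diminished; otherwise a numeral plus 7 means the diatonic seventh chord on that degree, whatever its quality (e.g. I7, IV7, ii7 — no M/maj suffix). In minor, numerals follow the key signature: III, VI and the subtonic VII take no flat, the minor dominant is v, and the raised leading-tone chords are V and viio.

The pitches A#-C#-E-G form a fully diminished seventh chord rooted on A#.
A# is scale degree 7 in B minor, and a fully diminished seventh chord on that degree is written viio7.
With E in the bass the chord is in second inversion, so the figured bass is 43.

viio43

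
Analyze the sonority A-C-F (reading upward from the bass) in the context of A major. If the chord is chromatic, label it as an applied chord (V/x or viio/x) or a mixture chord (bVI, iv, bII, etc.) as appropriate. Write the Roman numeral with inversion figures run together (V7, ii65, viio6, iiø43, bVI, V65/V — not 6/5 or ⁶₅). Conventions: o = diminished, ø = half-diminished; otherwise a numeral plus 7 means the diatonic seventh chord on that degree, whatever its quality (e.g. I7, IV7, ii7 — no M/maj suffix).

Stacked in thirds the chord is F-A-C: a major triad on F.
F is the lowered sixth degree of A major (diatonic 6 would be F#). This is a major triad on the lowered sixth degree, borrowed from the parallel minor.
With A in the bass the chord is in first inversion, so the figured bass is 6.

bVI6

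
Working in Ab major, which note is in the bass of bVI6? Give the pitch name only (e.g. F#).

Ab

bVI in Ab major has root Fb; the chord is Fb-Ab-Cb.
The figure 6 means first inversion — the third is in the bass.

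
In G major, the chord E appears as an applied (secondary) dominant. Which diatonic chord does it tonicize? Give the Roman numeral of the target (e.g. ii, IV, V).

ii

The chord is a major triad on E.
A dominant resolves down a perfect fifth: E → A. In G major, A is scale degree 2, i.e. ii.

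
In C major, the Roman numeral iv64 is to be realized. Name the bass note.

C

iv in C major has root F; the chord is F-Ab-C.
The figure 64 means second inversion — the fifth is in the bass.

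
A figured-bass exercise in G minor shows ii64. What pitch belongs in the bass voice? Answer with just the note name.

ii in G minor has root A; the chord is A-C-E.
The figure 64 means second inversion — the fifth is in the bass.

E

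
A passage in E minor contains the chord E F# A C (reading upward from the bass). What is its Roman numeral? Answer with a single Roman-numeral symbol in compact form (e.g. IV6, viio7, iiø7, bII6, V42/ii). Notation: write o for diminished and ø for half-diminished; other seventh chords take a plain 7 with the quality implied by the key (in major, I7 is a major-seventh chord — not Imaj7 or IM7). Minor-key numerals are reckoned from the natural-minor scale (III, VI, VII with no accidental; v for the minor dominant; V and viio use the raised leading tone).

iiø42

Stacked in thirds the chord is F#-A-C-E: a half-diminished seventh chord on F#.
F# is scale degree 2 in E minor, and a half-diminished seventh chord on that degree is written iiø7.
With E in the bass the chord is in third inversion, so the figured bass is 42.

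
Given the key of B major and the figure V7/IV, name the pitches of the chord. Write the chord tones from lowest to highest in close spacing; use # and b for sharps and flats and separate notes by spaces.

The slash means an applied dominant: we want the dominant of IV. In B major, IV is E major, and its dominant is built on B.
Building a dominant seventh chord on B gives B-D#-F#-A.

B D# F# A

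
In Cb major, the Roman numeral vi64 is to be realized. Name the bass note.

vi in Cb major has root Ab; the chord is Ab-Cb-Eb.
The figure 64 means second inversion — the fifth is in the bass.

Eb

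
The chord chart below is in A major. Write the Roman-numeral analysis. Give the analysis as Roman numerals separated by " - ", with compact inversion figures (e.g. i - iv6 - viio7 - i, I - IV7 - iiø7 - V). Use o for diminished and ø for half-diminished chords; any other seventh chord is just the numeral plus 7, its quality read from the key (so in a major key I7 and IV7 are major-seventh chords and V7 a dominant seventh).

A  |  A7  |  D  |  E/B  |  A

I - V7/IV - IV - V64 - I

A: major triad on A = scale degree 1 → I.
A7: chromatic; A is V of IV, so V7/IV.
D has root D, degree 4 in A major, so IV.
E/B has root E, degree 5 in A major, so V64.
A: major triad on A = scale degree 1 → I.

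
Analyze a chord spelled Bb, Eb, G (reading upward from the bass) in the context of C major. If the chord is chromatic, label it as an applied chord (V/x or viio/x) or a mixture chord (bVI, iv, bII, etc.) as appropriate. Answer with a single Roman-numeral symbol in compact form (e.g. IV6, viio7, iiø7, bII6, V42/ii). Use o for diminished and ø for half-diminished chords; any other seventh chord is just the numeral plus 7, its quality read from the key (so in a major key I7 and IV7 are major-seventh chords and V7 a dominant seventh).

bIII64

Stacked in thirds the chord is Eb-G-Bb: a major triad on Eb.
Eb is the lowered third degree of C major (diatonic 3 would be E). This is a major triad on the lowered third degree, borrowed from the parallel minor.
With Bb in the bass the chord is in second inversion, so the figured bass is 64.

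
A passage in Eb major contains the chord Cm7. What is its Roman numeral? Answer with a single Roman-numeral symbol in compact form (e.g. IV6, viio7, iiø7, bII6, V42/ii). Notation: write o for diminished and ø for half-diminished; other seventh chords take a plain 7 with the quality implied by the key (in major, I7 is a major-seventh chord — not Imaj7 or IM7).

vi7

The pitches C-Eb-G-Bb form a minor seventh chord rooted on C.
In Eb major, C is the submediant; the diatonic minor seventh chord there is vi7.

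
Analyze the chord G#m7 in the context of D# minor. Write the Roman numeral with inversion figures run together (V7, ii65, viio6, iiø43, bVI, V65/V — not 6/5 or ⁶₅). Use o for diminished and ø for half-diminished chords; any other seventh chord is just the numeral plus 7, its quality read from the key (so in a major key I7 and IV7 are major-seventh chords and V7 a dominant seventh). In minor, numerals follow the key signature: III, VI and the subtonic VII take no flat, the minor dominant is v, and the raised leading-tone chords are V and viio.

iv7

Stacked in thirds the chord is G#-B-D#-F#: a minor seventh chord on G#.
G# is scale degree 4 in D# minor, and a minor seventh chord on that degree is written iv7.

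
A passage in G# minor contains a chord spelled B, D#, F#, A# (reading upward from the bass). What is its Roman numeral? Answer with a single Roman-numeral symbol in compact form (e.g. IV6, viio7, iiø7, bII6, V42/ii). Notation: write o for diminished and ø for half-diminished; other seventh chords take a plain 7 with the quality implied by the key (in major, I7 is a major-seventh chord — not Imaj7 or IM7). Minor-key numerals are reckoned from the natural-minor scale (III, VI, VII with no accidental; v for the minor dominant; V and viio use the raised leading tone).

III7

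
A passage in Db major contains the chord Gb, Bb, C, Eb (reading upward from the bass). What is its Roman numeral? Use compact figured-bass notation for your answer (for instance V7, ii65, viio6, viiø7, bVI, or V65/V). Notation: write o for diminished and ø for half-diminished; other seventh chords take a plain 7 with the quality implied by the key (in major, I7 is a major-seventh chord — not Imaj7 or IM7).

viiø43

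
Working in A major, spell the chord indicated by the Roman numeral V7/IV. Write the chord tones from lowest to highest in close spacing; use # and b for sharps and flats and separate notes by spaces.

The slash means an applied dominant: we want the dominant of IV. In A major, IV is D major, and its dominant is built on A.
Building a dominant seventh chord on A gives A-C#-E-G.

A C# E G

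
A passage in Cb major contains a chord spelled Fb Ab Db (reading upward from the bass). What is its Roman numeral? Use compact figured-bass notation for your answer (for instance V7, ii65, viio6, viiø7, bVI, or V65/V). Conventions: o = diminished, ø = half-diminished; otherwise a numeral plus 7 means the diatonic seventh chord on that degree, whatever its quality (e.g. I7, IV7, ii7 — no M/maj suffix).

ii6

The pitches Db-Fb-Ab form a minor triad rooted on Db.
In Cb major, Db is the supertonic; the diatonic minor triad there is ii.
With Fb in the bass the chord is in first inversion, so the figured bass is 6.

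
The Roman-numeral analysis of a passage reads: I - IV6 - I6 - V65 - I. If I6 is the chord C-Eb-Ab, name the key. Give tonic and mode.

Ab major

The anchor chord is a major triad on Ab, labeled I6.
If Ab is scale degree 1 and the mode makes that degree carry a major triad, the tonic is Ab and the mode is major.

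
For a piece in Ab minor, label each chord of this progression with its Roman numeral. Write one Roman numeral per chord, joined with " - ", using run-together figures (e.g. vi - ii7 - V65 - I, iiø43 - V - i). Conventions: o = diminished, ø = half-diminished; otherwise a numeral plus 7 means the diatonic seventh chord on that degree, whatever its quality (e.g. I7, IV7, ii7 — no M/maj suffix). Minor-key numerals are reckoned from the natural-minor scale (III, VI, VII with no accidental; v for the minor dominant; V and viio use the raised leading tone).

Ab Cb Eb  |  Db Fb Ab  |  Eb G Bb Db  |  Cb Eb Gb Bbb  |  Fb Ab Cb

i - iv - V7 - V7/VI - VI

Ab-Cb-Eb has root Ab, degree 1 in Ab minor, so i.
Db-Fb-Ab: root Db is the subdominant; minor triad there is iv.
Eb-G-Bb-Db has root Eb, degree 5 in Ab minor, so V7.
Cb-Eb-Gb-Bbb is the secondary dominant of VI (dominant seventh chord on Cb): V7/VI.
Fb-Ab-Cb has root Fb, degree 6 in Ab minor, so VI.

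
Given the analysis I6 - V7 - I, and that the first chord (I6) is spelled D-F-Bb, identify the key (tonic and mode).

Bb major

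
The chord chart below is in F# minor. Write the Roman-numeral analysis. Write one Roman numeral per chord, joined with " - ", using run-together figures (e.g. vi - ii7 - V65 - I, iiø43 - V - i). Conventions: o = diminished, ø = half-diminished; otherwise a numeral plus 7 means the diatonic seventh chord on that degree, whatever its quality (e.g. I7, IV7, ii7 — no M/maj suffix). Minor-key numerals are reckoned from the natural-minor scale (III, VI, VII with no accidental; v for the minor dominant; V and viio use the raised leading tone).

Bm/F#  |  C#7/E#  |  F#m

iv64 - V65 - i

Bm/F#: root B is the subdominant; minor triad there is iv64.
C#7/E# has root C#, degree 5 in F# minor, so V65.
F#m has root F#, degree 1 in F# minor, so i.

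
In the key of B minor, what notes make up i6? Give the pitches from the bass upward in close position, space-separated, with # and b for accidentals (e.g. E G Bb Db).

The numeral's case and figure indicate a minor triad. In B minor its root, scale degree 1, is B.
That chord is spelled B-D-F#.
The figured bass 6 indicates first inversion, placing the third (D) in the bass: D-F#-B.

D F# B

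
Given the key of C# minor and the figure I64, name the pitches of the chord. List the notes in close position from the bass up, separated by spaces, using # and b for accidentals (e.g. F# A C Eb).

Scale degree 1 in C# minor is C#; here the chord built on it is altered to a major triad. I64 is the major tonic (Picardy third), borrowed from the parallel major.
So the chord is C#-E#-G#, a major triad.
The figured bass 64 indicates second inversion, placing the fifth (G#) in the bass: G#-C#-E#.

G# C# E#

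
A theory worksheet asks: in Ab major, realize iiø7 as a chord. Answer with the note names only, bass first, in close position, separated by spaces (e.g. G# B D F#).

Bb Db Fb Ab

Scale degree 2 in Ab major is Bb; here the chord built on it is altered to a half-diminished seventh chord. iiø7 is the half-diminished supertonic seventh, borrowed from the parallel minor.
So the chord is Bb-Db-Fb-Ab, a half-diminished seventh chord.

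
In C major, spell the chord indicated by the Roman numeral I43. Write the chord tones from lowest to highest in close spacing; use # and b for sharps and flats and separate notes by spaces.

G B C E

The numeral's case and figure indicate a major seventh chord. In C major its root, scale degree 1, is C.
Stacking thirds from C gives C-E-G-B.
With the 43 figure the chord is in second inversion; from the bass G upward in close position it reads G-B-C-E.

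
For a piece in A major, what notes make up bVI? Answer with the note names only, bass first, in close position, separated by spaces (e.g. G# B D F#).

F A C

bVI is a major triad on the lowered sixth degree, borrowed from the parallel minor. In A major that root is F.
So the chord is F-A-C, a major triad.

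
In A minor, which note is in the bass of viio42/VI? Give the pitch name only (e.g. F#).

The applied chord viio42/VI is rooted on E: E-G-Bb-Db.
The figure 42 means third inversion — the seventh is in the bass.

Db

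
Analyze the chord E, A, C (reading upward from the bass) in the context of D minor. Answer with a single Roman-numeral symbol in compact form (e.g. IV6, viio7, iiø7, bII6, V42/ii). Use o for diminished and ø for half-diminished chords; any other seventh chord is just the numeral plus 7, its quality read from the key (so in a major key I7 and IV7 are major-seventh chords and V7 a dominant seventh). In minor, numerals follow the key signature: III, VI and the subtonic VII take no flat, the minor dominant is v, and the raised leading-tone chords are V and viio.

The pitches A-C-E form a minor triad rooted on A.
In D minor, A is the dominant; the diatonic minor triad there is v.
With E in the bass the chord is in second inversion, so the figured bass is 64.

v64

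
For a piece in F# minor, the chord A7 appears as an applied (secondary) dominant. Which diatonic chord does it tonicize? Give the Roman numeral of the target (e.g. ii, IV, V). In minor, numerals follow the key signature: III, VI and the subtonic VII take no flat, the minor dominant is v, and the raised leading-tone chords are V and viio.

The chord is a dominant seventh chord on A.
A dominant resolves down a perfect fifth: A → D. In F# minor, D is scale degree 6, i.e. VI.

VI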